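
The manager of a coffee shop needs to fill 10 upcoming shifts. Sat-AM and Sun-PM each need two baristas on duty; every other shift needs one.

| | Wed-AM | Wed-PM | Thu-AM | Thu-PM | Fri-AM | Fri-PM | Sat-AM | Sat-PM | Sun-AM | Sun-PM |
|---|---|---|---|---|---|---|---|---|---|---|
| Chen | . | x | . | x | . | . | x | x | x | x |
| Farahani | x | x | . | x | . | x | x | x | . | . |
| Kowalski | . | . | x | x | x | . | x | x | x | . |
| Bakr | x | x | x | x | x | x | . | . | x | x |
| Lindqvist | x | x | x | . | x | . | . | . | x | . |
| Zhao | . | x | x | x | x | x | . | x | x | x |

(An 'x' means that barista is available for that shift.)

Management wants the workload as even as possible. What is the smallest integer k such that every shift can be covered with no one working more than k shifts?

2

With 6 baristas and 12 worker-slots to fill, someone must work at least ⌈12/6⌉ = 2 shifts, so k ≥ 2.
k = 2 works: Wed-AM→Farahani, Wed-PM→Lindqvist, Thu-AM→Kowalski, Thu-PM→Zhao, Fri-AM→Bakr, Fri-PM→Farahani, Sat-AM→Chen+Kowalski, Sat-PM→Zhao, Sun-AM→Lindqvist, Sun-PM→Chen+Bakr.
Loads: Chen 2, Farahani 2, Kowalski 2, Bakr 2, Lindqvist 2, Zhao 2 — all ≤ 2.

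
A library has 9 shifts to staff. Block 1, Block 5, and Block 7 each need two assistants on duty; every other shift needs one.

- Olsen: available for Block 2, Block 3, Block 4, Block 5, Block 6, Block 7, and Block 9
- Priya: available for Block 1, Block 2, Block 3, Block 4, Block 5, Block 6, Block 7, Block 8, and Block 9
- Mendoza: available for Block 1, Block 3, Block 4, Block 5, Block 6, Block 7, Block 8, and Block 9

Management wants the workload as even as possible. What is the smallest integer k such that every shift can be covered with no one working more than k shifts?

4

With 3 assistants and 12 worker-slots to fill, someone must work at least ⌈12/3⌉ = 4 shifts, so k ≥ 4.
k = 4 works: Block 1→Priya+Mendoza, Block 2→Olsen, Block 3→Olsen, Block 4→Olsen, Block 5→Olsen+Priya, Block 6→Mendoza, Block 7→Priya+Mendoza, Block 8→Priya, Block 9→Mendoza.
Loads: Olsen 4, Priya 4, Mendoza 4 — all ≤ 4.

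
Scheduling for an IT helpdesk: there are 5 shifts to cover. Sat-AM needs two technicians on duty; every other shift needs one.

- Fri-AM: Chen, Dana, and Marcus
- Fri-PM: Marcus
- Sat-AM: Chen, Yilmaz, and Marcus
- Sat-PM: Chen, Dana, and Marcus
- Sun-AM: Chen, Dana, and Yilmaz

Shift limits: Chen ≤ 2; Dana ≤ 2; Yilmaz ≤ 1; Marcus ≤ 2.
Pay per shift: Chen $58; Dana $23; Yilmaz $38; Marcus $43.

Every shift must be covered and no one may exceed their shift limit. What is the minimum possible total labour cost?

$228

Fri-PM can only be covered by Marcus, so that assignment is forced.
Picking the cheapest available technician for each shift independently would cost $193, but that ignores the shift limits.
An optimal schedule: Fri-AM→Dana, Fri-PM→Marcus, Sat-AM→Yilmaz+Marcus, Sat-PM→Dana, Sun-AM→Chen.
Total: 23 + 43 + 38 + 43 + 23 + 58 = $228.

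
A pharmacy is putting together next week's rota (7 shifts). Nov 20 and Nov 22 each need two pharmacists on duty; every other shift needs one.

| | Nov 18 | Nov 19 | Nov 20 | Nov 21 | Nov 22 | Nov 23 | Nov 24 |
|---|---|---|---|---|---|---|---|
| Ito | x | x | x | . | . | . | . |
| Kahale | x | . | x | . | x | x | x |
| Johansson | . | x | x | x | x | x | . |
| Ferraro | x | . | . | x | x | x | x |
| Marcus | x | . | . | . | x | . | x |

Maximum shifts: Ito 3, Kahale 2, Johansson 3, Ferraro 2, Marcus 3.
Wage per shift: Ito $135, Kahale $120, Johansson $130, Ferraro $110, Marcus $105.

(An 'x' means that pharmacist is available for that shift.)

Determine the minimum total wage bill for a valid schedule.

$1035

Picking the cheapest available pharmacist for each shift independently would cost $1025, but that ignores the shift limits.
An optimal schedule: Nov 18→Marcus, Nov 19→Johansson, Nov 20→Kahale+Johansson, Nov 21→Ferraro, Nov 22→Marcus+Kahale, Nov 23→Ferraro, Nov 24→Marcus.
Total: 105 + 130 + 120 + 130 + 110 + 105 + 120 + 110 + 105 = $1035.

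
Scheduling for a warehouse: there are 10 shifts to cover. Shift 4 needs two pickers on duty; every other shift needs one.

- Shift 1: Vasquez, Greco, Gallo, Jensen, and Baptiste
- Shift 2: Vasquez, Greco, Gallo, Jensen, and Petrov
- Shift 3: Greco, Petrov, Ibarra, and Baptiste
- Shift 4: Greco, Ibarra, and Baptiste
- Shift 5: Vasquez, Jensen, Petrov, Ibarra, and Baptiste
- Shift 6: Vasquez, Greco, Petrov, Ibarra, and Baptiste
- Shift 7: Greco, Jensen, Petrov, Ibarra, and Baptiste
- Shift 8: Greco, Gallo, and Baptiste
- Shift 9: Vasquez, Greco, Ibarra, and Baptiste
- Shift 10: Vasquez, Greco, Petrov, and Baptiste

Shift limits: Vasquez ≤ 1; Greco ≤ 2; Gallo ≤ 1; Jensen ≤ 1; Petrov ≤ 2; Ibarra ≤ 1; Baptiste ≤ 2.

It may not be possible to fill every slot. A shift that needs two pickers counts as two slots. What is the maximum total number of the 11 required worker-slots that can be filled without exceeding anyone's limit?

Total capacity across all pickers is 1+2+1+1+2+1+2 = 10, and 11 slots are needed, so at most 10 can be filled.
An assignment achieving 10: Shift 1→Gallo, Shift 2→Jensen, Shift 3→Petrov, Shift 4→Greco+Ibarra, Shift 5→Baptiste, Shift 6→Baptiste, Shift 8→Greco, Shift 9→Vasquez, Shift 10→Petrov.
Loads: Vasquez 1/1, Greco 2/2, Gallo 1/1, Jensen 1/1, Petrov 2/2, Ibarra 1/1, Baptiste 2/2.

10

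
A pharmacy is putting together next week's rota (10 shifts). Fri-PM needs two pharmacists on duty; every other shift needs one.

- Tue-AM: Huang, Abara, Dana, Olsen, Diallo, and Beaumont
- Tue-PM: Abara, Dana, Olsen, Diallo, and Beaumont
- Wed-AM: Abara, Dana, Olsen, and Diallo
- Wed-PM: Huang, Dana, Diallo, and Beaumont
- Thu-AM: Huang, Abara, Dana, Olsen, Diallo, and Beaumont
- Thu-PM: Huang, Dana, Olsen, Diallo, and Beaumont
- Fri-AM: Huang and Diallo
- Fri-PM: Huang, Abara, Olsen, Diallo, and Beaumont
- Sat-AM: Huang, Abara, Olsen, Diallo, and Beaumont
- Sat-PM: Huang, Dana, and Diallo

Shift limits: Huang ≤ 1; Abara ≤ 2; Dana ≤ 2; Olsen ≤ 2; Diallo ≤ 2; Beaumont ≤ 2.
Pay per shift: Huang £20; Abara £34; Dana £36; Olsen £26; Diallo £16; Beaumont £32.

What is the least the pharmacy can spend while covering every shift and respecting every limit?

Picking the cheapest available pharmacist for each shift independently would cost £180, but that ignores the shift limits.
An optimal schedule: Tue-AM→Diallo, Tue-PM→Abara, Wed-AM→Abara, Wed-PM→Dana, Thu-AM→Beaumont, Thu-PM→Olsen, Fri-AM→Huang, Fri-PM→Diallo+Beaumont, Sat-AM→Olsen, Sat-PM→Dana.
Total: 16 + 34 + 34 + 36 + 32 + 26 + 20 + 16 + 32 + 26 + 36 = £308.

£308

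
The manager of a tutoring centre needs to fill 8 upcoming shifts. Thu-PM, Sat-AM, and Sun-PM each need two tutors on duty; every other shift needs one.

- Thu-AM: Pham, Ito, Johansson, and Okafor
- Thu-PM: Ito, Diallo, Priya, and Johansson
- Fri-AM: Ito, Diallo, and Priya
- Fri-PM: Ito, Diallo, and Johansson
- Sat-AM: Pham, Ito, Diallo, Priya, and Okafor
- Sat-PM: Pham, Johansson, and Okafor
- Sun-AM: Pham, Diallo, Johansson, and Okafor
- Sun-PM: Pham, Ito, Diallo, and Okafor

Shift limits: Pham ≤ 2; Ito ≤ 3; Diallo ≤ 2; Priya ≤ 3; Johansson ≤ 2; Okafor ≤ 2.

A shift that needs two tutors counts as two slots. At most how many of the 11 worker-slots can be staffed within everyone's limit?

Total capacity across all tutors is 2+3+2+3+2+2 = 14, and 11 slots are needed, so at most 11 can be filled.
An assignment achieving 11: Thu-AM→Pham, Thu-PM→Ito+Diallo, Fri-AM→Ito, Fri-PM→Ito, Sat-AM→Priya+Okafor, Sat-PM→Pham, Sun-AM→Johansson, Sun-PM→Diallo+Okafor.
Loads: Pham 2/2, Ito 3/3, Diallo 2/2, Priya 1/3, Johansson 1/2, Okafor 2/2.

11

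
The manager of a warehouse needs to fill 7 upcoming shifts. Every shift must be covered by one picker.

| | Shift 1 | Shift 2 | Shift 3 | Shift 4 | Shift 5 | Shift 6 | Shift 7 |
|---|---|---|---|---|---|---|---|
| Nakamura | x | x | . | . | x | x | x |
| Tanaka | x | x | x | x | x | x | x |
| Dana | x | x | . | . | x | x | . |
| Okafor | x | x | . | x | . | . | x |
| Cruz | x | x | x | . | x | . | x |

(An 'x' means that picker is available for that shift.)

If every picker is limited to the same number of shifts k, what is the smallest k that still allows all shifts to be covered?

With 5 pickers and 7 worker-slots to fill, someone must work at least ⌈7/5⌉ = 2 shifts, so k ≥ 2.
k = 2 works: Shift 1→Dana, Shift 2→Dana, Shift 3→Tanaka, Shift 4→Tanaka, Shift 5→Nakamura, Shift 6→Nakamura, Shift 7→Okafor.
Loads: Nakamura 2, Tanaka 2, Dana 2, Okafor 1, Cruz 0 — all ≤ 2.

2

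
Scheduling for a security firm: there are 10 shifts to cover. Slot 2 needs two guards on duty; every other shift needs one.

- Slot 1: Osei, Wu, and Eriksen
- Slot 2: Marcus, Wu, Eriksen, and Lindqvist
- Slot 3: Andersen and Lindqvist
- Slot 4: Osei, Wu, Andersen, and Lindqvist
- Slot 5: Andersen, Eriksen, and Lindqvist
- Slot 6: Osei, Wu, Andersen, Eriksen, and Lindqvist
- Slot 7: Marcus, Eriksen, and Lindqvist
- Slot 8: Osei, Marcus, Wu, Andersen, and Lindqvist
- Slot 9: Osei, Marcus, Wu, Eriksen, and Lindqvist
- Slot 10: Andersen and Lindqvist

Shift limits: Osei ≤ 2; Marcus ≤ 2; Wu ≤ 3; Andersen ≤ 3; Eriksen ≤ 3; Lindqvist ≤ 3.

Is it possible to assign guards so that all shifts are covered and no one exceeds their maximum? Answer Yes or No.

Yes

One valid schedule: Slot 1→Osei, Slot 2→Wu+Eriksen, Slot 3→Andersen, Slot 4→Osei, Slot 5→Andersen, Slot 6→Wu, Slot 7→Marcus, Slot 8→Marcus, Slot 9→Wu, Slot 10→Andersen.
Loads: Osei 2/2, Marcus 2/2, Wu 3/3, Andersen 3/3, Eriksen 1/3, Lindqvist 0/3 — all within limits.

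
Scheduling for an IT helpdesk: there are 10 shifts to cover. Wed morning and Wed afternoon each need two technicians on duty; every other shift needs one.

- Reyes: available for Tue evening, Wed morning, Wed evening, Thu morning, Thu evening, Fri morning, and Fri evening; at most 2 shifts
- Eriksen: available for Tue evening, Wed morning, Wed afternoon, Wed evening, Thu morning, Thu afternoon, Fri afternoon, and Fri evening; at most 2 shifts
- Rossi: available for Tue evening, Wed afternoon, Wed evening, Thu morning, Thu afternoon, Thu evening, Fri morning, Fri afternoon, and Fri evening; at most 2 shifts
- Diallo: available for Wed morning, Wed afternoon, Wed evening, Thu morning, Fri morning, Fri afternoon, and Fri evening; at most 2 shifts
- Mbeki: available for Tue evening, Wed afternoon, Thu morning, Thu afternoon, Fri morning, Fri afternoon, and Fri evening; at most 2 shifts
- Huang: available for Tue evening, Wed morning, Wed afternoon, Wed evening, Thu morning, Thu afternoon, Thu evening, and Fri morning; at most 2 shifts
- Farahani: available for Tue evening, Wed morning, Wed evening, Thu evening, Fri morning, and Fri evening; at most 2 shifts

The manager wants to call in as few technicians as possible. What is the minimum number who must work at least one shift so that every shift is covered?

12 slots to fill and no one can take more than 2, so at least ⌈12/2⌉ = 6 technicians are needed.
Reyes, Eriksen, Rossi, Diallo, Mbeki, and Huang alone can cover everything: Tue evening→Reyes, Wed morning→Diallo+Huang, Wed afternoon→Mbeki+Huang, Wed evening→Rossi, Thu morning→Mbeki, Thu afternoon→Eriksen, Thu evening→Reyes, Fri morning→Rossi, Fri afternoon→Eriksen, Fri evening→Diallo.

6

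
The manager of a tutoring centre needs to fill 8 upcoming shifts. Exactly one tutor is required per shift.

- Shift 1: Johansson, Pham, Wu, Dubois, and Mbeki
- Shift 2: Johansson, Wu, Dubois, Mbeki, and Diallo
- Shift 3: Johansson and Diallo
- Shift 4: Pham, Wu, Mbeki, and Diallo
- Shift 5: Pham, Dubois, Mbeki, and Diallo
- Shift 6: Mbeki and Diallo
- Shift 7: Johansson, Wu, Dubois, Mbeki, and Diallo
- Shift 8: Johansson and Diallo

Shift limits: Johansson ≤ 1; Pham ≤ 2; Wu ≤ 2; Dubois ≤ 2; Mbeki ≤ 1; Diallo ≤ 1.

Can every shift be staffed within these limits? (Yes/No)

Yes

One valid schedule: Shift 1→Wu, Shift 2→Wu, Shift 3→Johansson, Shift 4→Pham, Shift 5→Pham, Shift 6→Mbeki, Shift 7→Dubois, Shift 8→Diallo.
Loads: Johansson 1/1, Pham 2/2, Wu 2/2, Dubois 1/2, Mbeki 1/1, Diallo 1/1 — all within limits.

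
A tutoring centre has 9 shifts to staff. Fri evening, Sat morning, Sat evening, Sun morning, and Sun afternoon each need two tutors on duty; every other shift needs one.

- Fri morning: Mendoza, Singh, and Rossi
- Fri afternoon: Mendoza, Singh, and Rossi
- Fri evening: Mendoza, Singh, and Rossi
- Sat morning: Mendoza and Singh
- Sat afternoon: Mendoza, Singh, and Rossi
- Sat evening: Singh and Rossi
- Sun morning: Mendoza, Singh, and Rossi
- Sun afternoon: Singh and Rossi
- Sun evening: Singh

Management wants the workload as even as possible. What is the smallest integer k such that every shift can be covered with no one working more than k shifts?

With 3 tutors and 14 worker-slots to fill, someone must work at least ⌈14/3⌉ = 5 shifts, so k ≥ 5.
k = 5 works: Fri morning→Mendoza, Fri afternoon→Mendoza, Fri evening→Mendoza+Singh, Sat morning→Mendoza+Singh, Sat afternoon→Rossi, Sat evening→Singh+Rossi, Sun morning→Mendoza+Rossi, Sun afternoon→Singh+Rossi, Sun evening→Singh.
Loads: Mendoza 5, Singh 5, Rossi 4 — all ≤ 5.

5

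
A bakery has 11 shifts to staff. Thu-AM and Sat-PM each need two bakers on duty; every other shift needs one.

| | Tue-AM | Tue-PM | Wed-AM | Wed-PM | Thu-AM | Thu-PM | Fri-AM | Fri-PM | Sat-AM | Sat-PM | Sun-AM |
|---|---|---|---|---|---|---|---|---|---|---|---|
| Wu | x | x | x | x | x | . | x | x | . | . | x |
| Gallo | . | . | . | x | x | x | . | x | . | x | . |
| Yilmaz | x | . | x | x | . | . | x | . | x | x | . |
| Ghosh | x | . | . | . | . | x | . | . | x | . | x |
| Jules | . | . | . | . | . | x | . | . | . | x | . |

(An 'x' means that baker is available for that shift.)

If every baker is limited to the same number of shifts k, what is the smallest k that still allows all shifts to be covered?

3

With 5 bakers and 13 worker-slots to fill, someone must work at least ⌈13/5⌉ = 3 shifts, so k ≥ 3.
k = 3 works: Tue-AM→Ghosh, Tue-PM→Wu, Wed-AM→Wu, Wed-PM→Gallo, Thu-AM→Wu+Gallo, Thu-PM→Ghosh, Fri-AM→Yilmaz, Fri-PM→Gallo, Sat-AM→Yilmaz, Sat-PM→Yilmaz+Jules, Sun-AM→Ghosh.
Loads: Wu 3, Gallo 3, Yilmaz 3, Ghosh 3, Jules 1 — all ≤ 3.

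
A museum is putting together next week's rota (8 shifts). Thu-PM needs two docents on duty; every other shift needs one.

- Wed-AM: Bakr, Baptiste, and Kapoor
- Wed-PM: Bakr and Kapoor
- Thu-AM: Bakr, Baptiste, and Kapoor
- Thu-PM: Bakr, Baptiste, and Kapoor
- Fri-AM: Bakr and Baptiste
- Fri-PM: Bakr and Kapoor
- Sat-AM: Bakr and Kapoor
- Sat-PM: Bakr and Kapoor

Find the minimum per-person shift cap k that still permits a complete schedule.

With 3 docents and 9 worker-slots to fill, someone must work at least ⌈9/3⌉ = 3 shifts, so k ≥ 3.
k = 3 works: Wed-AM→Baptiste, Wed-PM→Bakr, Thu-AM→Baptiste, Thu-PM→Baptiste+Kapoor, Fri-AM→Bakr, Fri-PM→Bakr, Sat-AM→Kapoor, Sat-PM→Kapoor.
Loads: Bakr 3, Baptiste 3, Kapoor 3 — all ≤ 3.

3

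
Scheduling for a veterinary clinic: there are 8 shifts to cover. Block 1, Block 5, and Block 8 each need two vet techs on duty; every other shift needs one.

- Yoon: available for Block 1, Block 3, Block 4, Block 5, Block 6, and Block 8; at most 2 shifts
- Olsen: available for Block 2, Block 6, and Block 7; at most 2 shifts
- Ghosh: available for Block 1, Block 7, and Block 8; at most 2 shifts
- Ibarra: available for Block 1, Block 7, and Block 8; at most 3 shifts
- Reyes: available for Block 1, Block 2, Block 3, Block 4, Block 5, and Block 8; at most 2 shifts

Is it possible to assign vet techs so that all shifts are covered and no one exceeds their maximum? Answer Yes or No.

Block 5 can only be covered by Yoon and Reyes, so that assignment is forced.
One valid schedule: Block 1→Ghosh+Ibarra, Block 2→Olsen, Block 3→Yoon, Block 4→Reyes, Block 5→Yoon+Reyes, Block 6→Olsen, Block 7→Ibarra, Block 8→Ghosh+Ibarra.
Loads: Yoon 2/2, Olsen 2/2, Ghosh 2/2, Ibarra 3/3, Reyes 2/2 — all within limits.

Yes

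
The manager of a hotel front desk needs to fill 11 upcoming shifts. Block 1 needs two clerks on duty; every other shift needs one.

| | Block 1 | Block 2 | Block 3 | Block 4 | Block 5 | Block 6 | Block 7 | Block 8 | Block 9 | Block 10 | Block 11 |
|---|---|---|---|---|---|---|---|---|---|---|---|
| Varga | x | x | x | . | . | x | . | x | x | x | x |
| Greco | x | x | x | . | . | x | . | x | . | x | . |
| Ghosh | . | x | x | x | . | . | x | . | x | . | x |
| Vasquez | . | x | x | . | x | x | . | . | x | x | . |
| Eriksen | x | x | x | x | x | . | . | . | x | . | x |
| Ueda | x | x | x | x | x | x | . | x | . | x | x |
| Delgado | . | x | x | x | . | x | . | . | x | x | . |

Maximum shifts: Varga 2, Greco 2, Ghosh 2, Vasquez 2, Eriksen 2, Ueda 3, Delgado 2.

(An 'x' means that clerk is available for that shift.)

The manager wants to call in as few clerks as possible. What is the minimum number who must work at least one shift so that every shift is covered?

6

12 slots to fill and no one can take more than 3, so at least ⌈12/3⌉ = 4 clerks are needed.
Any 5 clerks together have capacity at most 3+2+2+2+2 = 11 < 12 slots, so 5 can never suffice.
Varga, Greco, Ghosh, Vasquez, Eriksen, and Ueda alone can cover everything: Block 1→Greco+Eriksen, Block 2→Ueda, Block 3→Ueda, Block 4→Ghosh, Block 5→Vasquez, Block 6→Varga, Block 7→Ghosh, Block 8→Varga, Block 9→Vasquez, Block 10→Greco, Block 11→Eriksen.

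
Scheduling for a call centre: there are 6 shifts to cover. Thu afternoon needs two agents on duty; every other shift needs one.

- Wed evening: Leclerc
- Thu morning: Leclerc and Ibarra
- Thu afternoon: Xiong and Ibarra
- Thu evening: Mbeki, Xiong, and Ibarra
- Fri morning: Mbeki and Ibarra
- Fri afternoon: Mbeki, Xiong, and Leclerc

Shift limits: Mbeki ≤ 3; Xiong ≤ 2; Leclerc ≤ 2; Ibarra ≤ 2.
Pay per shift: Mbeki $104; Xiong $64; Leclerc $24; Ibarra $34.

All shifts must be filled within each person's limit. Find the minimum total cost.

Wed evening can only be covered by Leclerc, so that assignment is forced.
Thu afternoon can only be covered by Xiong and Ibarra, so that assignment is forced.
Picking the cheapest available agent for each shift independently would cost $238, but that ignores the shift limits.
An optimal schedule: Wed evening→Leclerc, Thu morning→Leclerc, Thu afternoon→Ibarra+Xiong, Thu evening→Xiong, Fri morning→Ibarra, Fri afternoon→Mbeki.
Total: 24 + 24 + 34 + 64 + 64 + 34 + 104 = $348.

$348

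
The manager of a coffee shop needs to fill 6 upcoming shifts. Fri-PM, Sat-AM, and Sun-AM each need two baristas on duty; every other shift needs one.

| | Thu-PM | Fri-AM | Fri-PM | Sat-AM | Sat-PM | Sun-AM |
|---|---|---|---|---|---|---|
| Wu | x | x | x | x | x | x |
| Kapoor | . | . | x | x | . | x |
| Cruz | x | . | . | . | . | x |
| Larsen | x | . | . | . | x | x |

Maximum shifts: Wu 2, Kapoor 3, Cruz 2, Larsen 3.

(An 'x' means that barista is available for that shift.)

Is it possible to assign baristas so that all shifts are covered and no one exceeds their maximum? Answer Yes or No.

No

Total capacity is 10 and 9 slots are needed, so capacity alone doesn't rule it out.
Shifts {Fri-AM, Fri-PM, Sat-AM} need 5 worker-slots in total, but the baristas available for any of those shifts (Wu and Kapoor) can supply at most 4 among them. So no valid schedule exists.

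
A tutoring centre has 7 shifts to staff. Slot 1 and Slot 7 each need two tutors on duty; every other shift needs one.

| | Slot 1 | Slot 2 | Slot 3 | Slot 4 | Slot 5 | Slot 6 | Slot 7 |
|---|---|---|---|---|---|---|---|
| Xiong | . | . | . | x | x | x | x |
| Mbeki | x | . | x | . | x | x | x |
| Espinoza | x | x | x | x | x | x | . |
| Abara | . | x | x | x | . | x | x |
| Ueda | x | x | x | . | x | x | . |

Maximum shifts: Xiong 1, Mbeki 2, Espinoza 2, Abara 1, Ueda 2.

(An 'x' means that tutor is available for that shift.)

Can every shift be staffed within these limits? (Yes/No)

No

Total capacity is 1+2+2+1+2 = 8 but 9 worker-slots are needed — infeasible.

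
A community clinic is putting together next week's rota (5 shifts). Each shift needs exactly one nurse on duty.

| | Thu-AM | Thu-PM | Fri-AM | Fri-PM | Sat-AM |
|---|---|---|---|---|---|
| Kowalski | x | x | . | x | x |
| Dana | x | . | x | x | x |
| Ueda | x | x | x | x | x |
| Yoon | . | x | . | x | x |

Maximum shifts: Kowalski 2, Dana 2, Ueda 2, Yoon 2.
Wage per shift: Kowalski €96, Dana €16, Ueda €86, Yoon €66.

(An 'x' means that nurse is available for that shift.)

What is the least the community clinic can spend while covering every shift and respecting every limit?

€250

Picking the cheapest available nurse for each shift independently would cost €130, but that ignores the shift limits.
An optimal schedule: Thu-AM→Dana, Thu-PM→Yoon, Fri-AM→Dana, Fri-PM→Yoon, Sat-AM→Ueda.
Total: 16 + 66 + 16 + 66 + 86 = €250.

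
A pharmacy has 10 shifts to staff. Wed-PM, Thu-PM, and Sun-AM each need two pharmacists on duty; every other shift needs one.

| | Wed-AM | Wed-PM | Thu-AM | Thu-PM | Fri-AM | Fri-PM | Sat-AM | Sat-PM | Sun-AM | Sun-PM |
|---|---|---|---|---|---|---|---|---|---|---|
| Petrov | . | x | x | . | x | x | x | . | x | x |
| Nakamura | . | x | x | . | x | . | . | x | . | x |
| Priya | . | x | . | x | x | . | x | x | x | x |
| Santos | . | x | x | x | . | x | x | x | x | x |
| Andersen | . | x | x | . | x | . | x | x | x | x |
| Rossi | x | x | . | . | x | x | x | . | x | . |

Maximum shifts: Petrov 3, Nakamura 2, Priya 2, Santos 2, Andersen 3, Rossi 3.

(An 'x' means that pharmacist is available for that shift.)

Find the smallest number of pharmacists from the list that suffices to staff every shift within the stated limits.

5

13 slots to fill and no one can take more than 3, so at least ⌈13/3⌉ = 5 pharmacists are needed.
Petrov, Priya, Santos, Andersen, and Rossi alone can cover everything: Wed-AM→Rossi, Wed-PM→Andersen+Rossi, Thu-AM→Petrov, Thu-PM→Priya+Santos, Fri-AM→Petrov, Fri-PM→Petrov, Sat-AM→Andersen, Sat-PM→Priya, Sun-AM→Andersen+Rossi, Sun-PM→Santos.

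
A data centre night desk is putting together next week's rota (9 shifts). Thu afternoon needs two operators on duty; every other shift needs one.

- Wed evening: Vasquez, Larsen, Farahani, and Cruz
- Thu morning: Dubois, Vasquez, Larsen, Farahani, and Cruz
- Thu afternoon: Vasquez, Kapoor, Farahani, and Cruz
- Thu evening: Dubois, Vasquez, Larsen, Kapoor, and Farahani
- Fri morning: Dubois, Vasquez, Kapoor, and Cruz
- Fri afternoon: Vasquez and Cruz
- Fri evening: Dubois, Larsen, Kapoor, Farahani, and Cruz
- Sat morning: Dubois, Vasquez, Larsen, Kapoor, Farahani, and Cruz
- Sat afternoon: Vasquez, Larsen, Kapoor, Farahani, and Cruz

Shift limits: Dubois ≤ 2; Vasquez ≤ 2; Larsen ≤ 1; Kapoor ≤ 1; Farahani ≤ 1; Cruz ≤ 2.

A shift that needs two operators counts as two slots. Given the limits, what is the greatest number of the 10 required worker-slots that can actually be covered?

9

Total capacity across all operators is 2+2+1+1+1+2 = 9, and 10 slots are needed, so at most 9 can be filled.
An assignment achieving 9: Wed evening→Vasquez, Thu morning→Dubois, Thu afternoon→Kapoor+Farahani, Thu evening→Larsen, Fri morning→Dubois, Fri afternoon→Vasquez, Fri evening→Cruz, Sat afternoon→Cruz.
Loads: Dubois 2/2, Vasquez 2/2, Larsen 1/1, Kapoor 1/1, Farahani 1/1, Cruz 2/2.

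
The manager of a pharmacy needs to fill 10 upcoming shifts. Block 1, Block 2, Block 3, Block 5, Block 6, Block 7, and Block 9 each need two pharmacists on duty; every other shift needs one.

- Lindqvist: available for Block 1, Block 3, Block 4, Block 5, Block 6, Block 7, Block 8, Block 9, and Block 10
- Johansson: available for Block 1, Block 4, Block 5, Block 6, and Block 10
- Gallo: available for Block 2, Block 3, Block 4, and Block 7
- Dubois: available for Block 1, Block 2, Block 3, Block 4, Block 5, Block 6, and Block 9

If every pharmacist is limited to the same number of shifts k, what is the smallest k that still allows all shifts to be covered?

5

With 4 pharmacists and 17 worker-slots to fill, someone must work at least ⌈17/4⌉ = 5 shifts, so k ≥ 5.
k = 5 works: Block 1→Lindqvist+Johansson, Block 2→Gallo+Dubois, Block 3→Gallo+Dubois, Block 4→Johansson, Block 5→Johansson+Dubois, Block 6→Johansson+Dubois, Block 7→Lindqvist+Gallo, Block 8→Lindqvist, Block 9→Lindqvist+Dubois, Block 10→Lindqvist.
Loads: Lindqvist 5, Johansson 4, Gallo 3, Dubois 5 — all ≤ 5.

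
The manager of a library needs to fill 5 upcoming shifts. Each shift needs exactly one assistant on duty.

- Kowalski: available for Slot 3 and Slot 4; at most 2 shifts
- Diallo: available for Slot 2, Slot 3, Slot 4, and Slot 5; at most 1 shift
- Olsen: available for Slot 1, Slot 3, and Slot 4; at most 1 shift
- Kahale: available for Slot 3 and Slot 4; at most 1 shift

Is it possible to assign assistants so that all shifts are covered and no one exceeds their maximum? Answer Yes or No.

Total capacity is 5 and 5 slots are needed, so capacity alone doesn't rule it out.
Shifts {Slot 2, Slot 5} need 2 worker-slots in total, but the assistants available for any of those shifts (Diallo) can supply at most 1 among them. So no valid schedule exists.

No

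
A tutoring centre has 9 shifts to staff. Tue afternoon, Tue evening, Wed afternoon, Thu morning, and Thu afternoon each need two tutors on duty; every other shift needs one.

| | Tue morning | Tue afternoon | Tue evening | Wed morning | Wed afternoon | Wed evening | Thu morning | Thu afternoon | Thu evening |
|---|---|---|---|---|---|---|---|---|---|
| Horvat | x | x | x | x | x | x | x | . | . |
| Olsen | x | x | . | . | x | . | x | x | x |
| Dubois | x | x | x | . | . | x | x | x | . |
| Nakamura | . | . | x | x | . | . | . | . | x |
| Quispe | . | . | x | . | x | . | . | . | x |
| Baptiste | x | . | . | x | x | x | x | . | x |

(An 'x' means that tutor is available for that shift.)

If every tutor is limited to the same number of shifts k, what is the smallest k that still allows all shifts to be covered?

With 6 tutors and 14 worker-slots to fill, someone must work at least ⌈14/6⌉ = 3 shifts, so k ≥ 3.
k = 3 works: Tue morning→Olsen, Tue afternoon→Horvat+Olsen, Tue evening→Dubois+Nakamura, Wed morning→Horvat, Wed afternoon→Quispe+Baptiste, Wed evening→Horvat, Thu morning→Dubois+Baptiste, Thu afternoon→Olsen+Dubois, Thu evening→Nakamura.
Loads: Horvat 3, Olsen 3, Dubois 3, Nakamura 2, Quispe 1, Baptiste 2 — all ≤ 3.

3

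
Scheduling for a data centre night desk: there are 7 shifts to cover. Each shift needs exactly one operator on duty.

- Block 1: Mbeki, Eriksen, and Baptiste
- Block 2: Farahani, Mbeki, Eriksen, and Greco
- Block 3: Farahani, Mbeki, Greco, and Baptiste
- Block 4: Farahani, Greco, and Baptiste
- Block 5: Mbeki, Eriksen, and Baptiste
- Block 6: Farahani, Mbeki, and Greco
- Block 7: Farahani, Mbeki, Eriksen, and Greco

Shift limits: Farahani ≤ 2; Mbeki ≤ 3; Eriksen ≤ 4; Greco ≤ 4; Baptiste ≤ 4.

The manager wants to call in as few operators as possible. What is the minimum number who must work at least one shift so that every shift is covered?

7 slots to fill and no one can take more than 4, so at least ⌈7/4⌉ = 2 operators are needed.
Mbeki and Greco alone can cover everything: Block 1→Mbeki, Block 2→Mbeki, Block 3→Greco, Block 4→Greco, Block 5→Mbeki, Block 6→Greco, Block 7→Greco.

2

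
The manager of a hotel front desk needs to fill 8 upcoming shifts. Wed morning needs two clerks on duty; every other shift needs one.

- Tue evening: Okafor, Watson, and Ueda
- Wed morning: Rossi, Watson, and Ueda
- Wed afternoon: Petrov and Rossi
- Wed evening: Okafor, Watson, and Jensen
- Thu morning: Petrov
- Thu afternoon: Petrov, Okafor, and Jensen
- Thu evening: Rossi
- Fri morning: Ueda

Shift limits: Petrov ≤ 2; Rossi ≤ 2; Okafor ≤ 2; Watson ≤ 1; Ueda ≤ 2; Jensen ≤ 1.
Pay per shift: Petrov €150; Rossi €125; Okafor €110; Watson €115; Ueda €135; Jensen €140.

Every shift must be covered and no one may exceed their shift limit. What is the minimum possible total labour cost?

€1145

Thu morning can only be covered by Petrov, so that assignment is forced.
Thu evening can only be covered by Rossi, so that assignment is forced.
Fri morning can only be covered by Ueda, so that assignment is forced.
Picking the cheapest available clerk for each shift independently would cost €1105, but that ignores the shift limits.
An optimal schedule: Tue evening→Okafor, Wed morning→Watson+Ueda, Wed afternoon→Rossi, Wed evening→Okafor, Thu morning→Petrov, Thu afternoon→Jensen, Thu evening→Rossi, Fri morning→Ueda.
Total: 110 + 115 + 135 + 125 + 110 + 150 + 140 + 125 + 135 = €1145.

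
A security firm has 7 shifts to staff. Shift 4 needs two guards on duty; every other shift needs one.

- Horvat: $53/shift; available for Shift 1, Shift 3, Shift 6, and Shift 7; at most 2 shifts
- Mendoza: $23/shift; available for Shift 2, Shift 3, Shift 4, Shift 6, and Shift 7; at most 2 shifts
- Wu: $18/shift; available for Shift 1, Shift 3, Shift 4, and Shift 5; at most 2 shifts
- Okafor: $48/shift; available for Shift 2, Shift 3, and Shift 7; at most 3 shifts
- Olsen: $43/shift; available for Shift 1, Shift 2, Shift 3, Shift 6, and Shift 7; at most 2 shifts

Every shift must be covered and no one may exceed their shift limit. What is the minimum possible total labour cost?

Shift 4 can only be covered by Mendoza and Wu, so that assignment is forced.
Shift 5 can only be covered by Wu, so that assignment is forced.
Picking the cheapest available guard for each shift independently would cost $164, but that ignores the shift limits.
An optimal schedule: Shift 1→Olsen, Shift 2→Mendoza, Shift 3→Okafor, Shift 4→Wu+Mendoza, Shift 5→Wu, Shift 6→Olsen, Shift 7→Okafor.
Total: 43 + 23 + 48 + 18 + 23 + 18 + 43 + 48 = $264.

$264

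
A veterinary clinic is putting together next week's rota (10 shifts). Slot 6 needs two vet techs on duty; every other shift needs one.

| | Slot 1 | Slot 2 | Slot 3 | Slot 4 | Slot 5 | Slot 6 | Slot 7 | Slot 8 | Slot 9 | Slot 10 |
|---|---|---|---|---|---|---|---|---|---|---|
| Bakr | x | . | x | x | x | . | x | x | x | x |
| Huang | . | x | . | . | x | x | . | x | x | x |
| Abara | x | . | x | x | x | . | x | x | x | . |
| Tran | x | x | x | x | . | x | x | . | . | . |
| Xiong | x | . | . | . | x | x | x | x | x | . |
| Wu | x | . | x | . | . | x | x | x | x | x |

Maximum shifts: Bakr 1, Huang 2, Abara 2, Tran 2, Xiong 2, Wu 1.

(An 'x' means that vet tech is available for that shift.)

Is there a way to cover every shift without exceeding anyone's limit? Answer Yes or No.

No

Total capacity is 1+2+2+2+2+1 = 10 but 11 worker-slots are needed — infeasible.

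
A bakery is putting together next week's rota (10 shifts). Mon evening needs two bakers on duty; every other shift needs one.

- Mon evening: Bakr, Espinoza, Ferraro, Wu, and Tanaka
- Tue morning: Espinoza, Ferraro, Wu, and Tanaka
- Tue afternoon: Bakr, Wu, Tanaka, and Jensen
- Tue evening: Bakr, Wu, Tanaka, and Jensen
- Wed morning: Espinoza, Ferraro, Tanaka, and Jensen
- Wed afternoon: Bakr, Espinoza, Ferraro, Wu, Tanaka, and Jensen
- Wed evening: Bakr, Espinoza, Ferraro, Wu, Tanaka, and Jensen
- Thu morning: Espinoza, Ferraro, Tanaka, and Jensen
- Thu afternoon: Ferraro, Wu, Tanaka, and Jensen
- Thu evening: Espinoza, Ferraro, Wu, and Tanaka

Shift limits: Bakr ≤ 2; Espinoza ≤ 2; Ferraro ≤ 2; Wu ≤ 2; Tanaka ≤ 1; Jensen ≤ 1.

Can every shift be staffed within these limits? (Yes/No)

Total capacity is 2+2+2+2+1+1 = 10 but 11 worker-slots are needed — infeasible.

No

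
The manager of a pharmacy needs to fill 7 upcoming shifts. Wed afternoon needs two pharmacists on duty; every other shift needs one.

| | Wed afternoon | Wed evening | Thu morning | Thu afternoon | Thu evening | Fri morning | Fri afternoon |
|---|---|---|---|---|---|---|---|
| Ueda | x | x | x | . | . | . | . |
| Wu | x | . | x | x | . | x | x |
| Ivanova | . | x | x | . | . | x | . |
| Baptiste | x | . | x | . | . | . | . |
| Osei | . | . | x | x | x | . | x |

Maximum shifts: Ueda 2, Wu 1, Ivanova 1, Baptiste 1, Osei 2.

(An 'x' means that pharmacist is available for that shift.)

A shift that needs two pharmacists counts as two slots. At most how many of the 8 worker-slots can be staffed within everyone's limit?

7

Total capacity across all pharmacists is 2+1+1+1+2 = 7, and 8 slots are needed, so at most 7 can be filled.
An assignment achieving 7: Wed afternoon→Ueda+Baptiste, Wed evening→Ueda, Thu afternoon→Wu, Thu evening→Osei, Fri morning→Ivanova, Fri afternoon→Osei.
Loads: Ueda 2/2, Wu 1/1, Ivanova 1/1, Baptiste 1/1, Osei 2/2.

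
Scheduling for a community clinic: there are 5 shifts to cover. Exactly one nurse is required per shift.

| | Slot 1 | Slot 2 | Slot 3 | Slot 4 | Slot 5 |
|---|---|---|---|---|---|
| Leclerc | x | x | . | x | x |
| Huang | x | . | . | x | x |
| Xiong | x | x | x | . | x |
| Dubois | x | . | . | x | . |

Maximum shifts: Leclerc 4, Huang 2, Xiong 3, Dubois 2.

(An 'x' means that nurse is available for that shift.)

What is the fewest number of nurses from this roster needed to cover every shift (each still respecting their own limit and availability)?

2

5 slots to fill and no one can take more than 4, so at least ⌈5/4⌉ = 2 nurses are needed.
Leclerc and Xiong alone can cover everything: Slot 1→Leclerc, Slot 2→Leclerc, Slot 3→Xiong, Slot 4→Leclerc, Slot 5→Leclerc.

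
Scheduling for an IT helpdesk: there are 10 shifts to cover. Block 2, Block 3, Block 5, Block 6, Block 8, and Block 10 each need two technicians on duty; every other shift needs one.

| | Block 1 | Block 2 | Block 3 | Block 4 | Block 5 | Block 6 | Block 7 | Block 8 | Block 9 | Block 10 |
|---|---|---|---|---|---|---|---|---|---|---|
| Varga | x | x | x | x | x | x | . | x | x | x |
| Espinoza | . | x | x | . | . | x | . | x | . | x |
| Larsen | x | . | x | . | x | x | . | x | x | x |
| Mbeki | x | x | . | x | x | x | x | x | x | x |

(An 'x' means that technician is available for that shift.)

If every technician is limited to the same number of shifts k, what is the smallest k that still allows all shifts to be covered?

4

With 4 technicians and 16 worker-slots to fill, someone must work at least ⌈16/4⌉ = 4 shifts, so k ≥ 4.
k = 4 works: Block 1→Varga, Block 2→Varga+Espinoza, Block 3→Varga+Espinoza, Block 4→Varga, Block 5→Larsen+Mbeki, Block 6→Espinoza+Larsen, Block 7→Mbeki, Block 8→Espinoza+Mbeki, Block 9→Larsen, Block 10→Larsen+Mbeki.
Loads: Varga 4, Espinoza 4, Larsen 4, Mbeki 4 — all ≤ 4.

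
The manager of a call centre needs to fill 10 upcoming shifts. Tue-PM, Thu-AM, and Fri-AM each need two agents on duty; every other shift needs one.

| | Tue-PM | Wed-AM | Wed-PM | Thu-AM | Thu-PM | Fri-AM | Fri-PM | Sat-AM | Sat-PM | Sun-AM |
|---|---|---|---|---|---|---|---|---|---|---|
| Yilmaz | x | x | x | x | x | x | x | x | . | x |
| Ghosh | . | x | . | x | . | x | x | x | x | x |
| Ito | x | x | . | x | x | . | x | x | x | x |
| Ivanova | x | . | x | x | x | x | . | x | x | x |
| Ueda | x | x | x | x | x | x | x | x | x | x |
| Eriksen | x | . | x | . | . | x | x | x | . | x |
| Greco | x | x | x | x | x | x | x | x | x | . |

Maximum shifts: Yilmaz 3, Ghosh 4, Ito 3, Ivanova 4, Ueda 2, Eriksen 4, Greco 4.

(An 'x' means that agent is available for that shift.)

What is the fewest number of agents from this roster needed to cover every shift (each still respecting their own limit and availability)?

4

13 slots to fill and no one can take more than 4, so at least ⌈13/4⌉ = 4 agents are needed.
Yilmaz, Ghosh, Ito, and Ivanova alone can cover everything: Tue-PM→Yilmaz+Ito, Wed-AM→Yilmaz, Wed-PM→Yilmaz, Thu-AM→Ito+Ivanova, Thu-PM→Ito, Fri-AM→Ghosh+Ivanova, Fri-PM→Ghosh, Sat-AM→Ghosh, Sat-PM→Ghosh, Sun-AM→Ivanova.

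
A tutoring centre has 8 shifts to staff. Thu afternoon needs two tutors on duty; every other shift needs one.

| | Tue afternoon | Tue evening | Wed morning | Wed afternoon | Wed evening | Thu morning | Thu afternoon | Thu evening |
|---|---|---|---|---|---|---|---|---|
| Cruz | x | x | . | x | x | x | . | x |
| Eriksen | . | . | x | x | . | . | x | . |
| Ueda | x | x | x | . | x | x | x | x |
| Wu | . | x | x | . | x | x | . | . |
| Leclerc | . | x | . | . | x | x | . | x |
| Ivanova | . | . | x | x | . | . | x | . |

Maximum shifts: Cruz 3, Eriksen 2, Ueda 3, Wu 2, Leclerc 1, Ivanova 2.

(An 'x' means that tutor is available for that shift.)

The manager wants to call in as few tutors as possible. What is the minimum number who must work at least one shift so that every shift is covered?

9 slots to fill and no one can take more than 3, so at least ⌈9/3⌉ = 3 tutors are needed.
Any 3 tutors together have capacity at most 3+3+2 = 8 < 9 slots, so 3 can never suffice.
Cruz, Eriksen, Ueda, and Wu alone can cover everything: Tue afternoon→Cruz, Tue evening→Ueda, Wed morning→Eriksen, Wed afternoon→Cruz, Wed evening→Ueda, Thu morning→Wu, Thu afternoon→Eriksen+Ueda, Thu evening→Cruz.

4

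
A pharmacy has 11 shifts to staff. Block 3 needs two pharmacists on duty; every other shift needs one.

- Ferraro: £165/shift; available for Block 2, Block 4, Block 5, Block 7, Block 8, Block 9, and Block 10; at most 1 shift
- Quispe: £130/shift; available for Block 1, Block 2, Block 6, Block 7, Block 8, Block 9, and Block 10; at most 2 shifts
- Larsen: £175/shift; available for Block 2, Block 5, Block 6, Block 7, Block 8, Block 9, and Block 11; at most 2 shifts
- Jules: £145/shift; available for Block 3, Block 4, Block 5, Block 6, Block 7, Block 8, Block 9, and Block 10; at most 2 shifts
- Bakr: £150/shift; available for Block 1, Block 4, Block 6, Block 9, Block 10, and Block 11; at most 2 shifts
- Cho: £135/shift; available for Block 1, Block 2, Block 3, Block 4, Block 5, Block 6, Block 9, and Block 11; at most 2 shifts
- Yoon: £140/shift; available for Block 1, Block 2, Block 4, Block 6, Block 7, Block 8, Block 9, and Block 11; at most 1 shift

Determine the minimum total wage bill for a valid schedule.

£1775

Block 3 can only be covered by Jules and Cho, so that assignment is forced.
Picking the cheapest available pharmacist for each shift independently would cost £1595, but that ignores the shift limits.
An optimal schedule: Block 1→Quispe, Block 2→Larsen, Block 3→Jules+Cho, Block 4→Bakr, Block 5→Ferraro, Block 6→Bakr, Block 7→Jules, Block 8→Yoon, Block 9→Cho, Block 10→Quispe, Block 11→Larsen.
Total: 130 + 175 + 145 + 135 + 150 + 165 + 150 + 145 + 140 + 135 + 130 + 175 = £1775.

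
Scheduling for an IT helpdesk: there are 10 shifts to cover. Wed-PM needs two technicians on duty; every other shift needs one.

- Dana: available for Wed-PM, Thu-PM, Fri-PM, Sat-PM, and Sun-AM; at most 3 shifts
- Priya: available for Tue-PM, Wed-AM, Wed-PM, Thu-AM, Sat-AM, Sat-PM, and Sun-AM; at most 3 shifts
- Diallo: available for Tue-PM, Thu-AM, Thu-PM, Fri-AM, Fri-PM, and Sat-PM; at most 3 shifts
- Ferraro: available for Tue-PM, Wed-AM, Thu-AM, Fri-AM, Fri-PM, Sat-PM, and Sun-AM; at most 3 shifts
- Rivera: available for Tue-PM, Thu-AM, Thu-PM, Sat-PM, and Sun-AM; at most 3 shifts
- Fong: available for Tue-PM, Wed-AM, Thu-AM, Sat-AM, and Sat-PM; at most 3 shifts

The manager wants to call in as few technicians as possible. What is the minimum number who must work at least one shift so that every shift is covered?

11 slots to fill and no one can take more than 3, so at least ⌈11/3⌉ = 4 technicians are needed.
Dana, Priya, Diallo, and Ferraro alone can cover everything: Tue-PM→Diallo, Wed-AM→Priya, Wed-PM→Dana+Priya, Thu-AM→Diallo, Thu-PM→Dana, Fri-AM→Diallo, Fri-PM→Dana, Sat-AM→Priya, Sat-PM→Ferraro, Sun-AM→Ferraro.

4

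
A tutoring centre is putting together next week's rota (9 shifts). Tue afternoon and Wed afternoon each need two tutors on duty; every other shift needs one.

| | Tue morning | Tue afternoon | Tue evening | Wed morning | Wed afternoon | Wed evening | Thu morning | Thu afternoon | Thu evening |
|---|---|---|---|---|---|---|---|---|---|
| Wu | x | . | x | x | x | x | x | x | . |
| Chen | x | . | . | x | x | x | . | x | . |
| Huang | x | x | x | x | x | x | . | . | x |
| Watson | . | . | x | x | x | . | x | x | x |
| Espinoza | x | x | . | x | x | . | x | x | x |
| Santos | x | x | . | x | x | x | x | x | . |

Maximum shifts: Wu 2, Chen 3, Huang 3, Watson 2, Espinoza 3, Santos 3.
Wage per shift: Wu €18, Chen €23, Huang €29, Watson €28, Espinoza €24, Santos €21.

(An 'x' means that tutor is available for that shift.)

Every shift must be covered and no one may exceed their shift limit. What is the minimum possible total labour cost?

Picking the cheapest available tutor for each shift independently would cost €216, but that ignores the shift limits.
An optimal schedule: Tue morning→Santos, Tue afternoon→Santos+Espinoza, Tue evening→Wu, Wed morning→Chen, Wed afternoon→Chen+Espinoza, Wed evening→Wu, Thu morning→Santos, Thu afternoon→Chen, Thu evening→Espinoza.
Total: 21 + 21 + 24 + 18 + 23 + 23 + 24 + 18 + 21 + 23 + 24 = €240.

€240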